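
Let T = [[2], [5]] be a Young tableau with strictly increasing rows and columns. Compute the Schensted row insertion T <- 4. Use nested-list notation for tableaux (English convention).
[[2, 4], [5]]

4 is larger than every entry of row 1, so it is appended to row 1. The new tableau is [[2, 4], [5]].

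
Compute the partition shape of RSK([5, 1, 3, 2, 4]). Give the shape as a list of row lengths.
[3, 1, 1]

Row-insert each entry into an empty tableau.

After inserting 5: P = [[5]].
After inserting 1: P = [[1], [5]].
After inserting 3: P = [[1, 3], [5]].
After inserting 2: P = [[1, 2], [3], [5]].
After inserting 4: P = [[1, 2, 4], [3], [5]].

The final insertion tableau P = [[1, 2, 4], [3], [5]] has shape [3, 1, 1].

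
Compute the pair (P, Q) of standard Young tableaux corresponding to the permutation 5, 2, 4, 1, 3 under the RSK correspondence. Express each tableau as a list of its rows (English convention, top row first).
Insert each entry of the permutation into P by Schensted row insertion, recording in Q the position of each new cell.

Insert 5: appended to row 1. P = [[5]], Q = [[1]].
Insert 2: 2 bumps 5 from row 1; 5 starts row 2. P = [[2], [5]], Q = [[1], [2]].
Insert 4: appended to row 1. P = [[2, 4], [5]], Q = [[1, 3], [2]].
Insert 1: 1 bumps 2 from row 1; 2 bumps 5 from row 2; 5 starts row 3. P = [[1, 4], [2], [5]], Q = [[1, 3], [2], [4]].
Insert 3: 3 bumps 4 from row 1; 4 appends to row 2. P = [[1, 3], [2, 4], [5]], Q = [[1, 3], [2, 5], [4]].

So P = [[1, 3], [2, 4], [5]], Q = [[1, 3], [2, 5], [4]].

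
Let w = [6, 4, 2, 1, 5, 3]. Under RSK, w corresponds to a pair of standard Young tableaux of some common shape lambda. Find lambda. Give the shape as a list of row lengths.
[2, 2, 1, 1]

RSK row insertion gives P = [[1, 3], [2, 5], [4], [6]], which has shape [2, 2, 1, 1].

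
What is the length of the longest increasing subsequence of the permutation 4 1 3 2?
2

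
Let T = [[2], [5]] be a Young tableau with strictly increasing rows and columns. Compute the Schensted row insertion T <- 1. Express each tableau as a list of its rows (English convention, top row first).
[[1], [2], [5]]

In row 1, 1 replaces 2 (the leftmost entry greater than 1); 2 is bumped to row 2. In row 2, 2 replaces 5 (the leftmost entry greater than 2); 5 is bumped to row 3. 5 starts a new row 3. The new tableau is [[1], [2], [5]].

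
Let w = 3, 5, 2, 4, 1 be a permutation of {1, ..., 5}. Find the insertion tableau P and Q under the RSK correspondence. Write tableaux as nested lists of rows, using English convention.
Insert each entry of the permutation into P by Schensted row insertion, recording in Q the position of each new cell.

After inserting 3: P = [[3]].
After inserting 5: P = [[3, 5]].
After inserting 2: P = [[2, 5], [3]].
After inserting 4: P = [[2, 4], [3, 5]].
After inserting 1: P = [[1, 4], [2, 5], [3]].

So P = [[1, 4], [2, 5], [3]], Q = [[1, 2], [3, 4], [5]].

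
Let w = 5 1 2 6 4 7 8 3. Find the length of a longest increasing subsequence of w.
5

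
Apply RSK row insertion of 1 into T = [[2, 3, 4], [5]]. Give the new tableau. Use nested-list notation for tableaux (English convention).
[[1, 3, 4], [2], [5]]

In row 1, 1 replaces 2 (the leftmost entry greater than 1); 2 is bumped to row 2. In row 2, 2 replaces 5 (the leftmost entry greater than 2); 5 is bumped to row 3. 5 starts a new row 3. The new tableau is [[1, 3, 4], [2], [5]].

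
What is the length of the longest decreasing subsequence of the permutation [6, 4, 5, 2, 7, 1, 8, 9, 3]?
4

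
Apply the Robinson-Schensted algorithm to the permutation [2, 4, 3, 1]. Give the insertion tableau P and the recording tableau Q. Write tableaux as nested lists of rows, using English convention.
P = [[1, 3], [2], [4]], Q = [[1, 2], [3], [4]]

Insert each entry of the permutation into P by Schensted row insertion, recording in Q the position of each new cell.

Insert 2: appended to row 1. P = [[2]].
Insert 4: appended to row 1. P = [[2, 4]].
Insert 3: 3 bumps 4 from row 1; 4 starts row 2. P = [[2, 3], [4]].
Insert 1: 1 bumps 2 from row 1; 2 bumps 4 from row 2; 4 starts row 3. P = [[1, 3], [2], [4]].

So P = [[1, 3], [2], [4]], Q = [[1, 2], [3], [4]].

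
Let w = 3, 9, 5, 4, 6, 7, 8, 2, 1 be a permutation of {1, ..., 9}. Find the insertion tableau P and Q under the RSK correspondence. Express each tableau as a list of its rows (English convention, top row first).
P = [[1, 4, 6, 7, 8], [2], [3], [5], [9]], Q = [[1, 2, 5, 6, 7], [3], [4], [8], [9]]

Insert each entry of the permutation into P by Schensted row insertion, recording in Q the position of each new cell.

After inserting 3: P = [[3]].
After inserting 9: P = [[3, 9]].
After inserting 5: P = [[3, 5], [9]].
After inserting 4: P = [[3, 4], [5], [9]].
After inserting 6: P = [[3, 4, 6], [5], [9]].
After inserting 7: P = [[3, 4, 6, 7], [5], [9]].
After inserting 8: P = [[3, 4, 6, 7, 8], [5], [9]].
After inserting 2: P = [[2, 4, 6, 7, 8], [3], [5], [9]].
After inserting 1: P = [[1, 4, 6, 7, 8], [2], [3], [5], [9]].

So P = [[1, 4, 6, 7, 8], [2], [3], [5], [9]], Q = [[1, 2, 5, 6, 7], [3], [4], [8], [9]].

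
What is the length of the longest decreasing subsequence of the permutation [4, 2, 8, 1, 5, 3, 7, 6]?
3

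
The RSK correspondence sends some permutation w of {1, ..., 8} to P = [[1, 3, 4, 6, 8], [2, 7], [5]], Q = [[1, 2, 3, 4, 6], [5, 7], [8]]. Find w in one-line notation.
Reverse the RSK construction: for i from n down to 1, find the cell of Q containing i, remove the entry at that cell from P, and reverse-bump it up through P; the value ejected from row 1 is w(i).

Step i=8: Q has 8 at row 3, column 1; remove 5 from row 3 of P and reverse-bump: 5 enters row 2 and ejects 2; 2 enters row 1 and ejects 1. So w(8) = 1. P is now [[2, 3, 4, 6, 8], [5, 7]].
Step i=7: Q has 7 at row 2, column 2; remove 7 from row 2 of P and reverse-bump: 7 enters row 1 and ejects 6. So w(7) = 6. P is now [[2, 3, 4, 7, 8], [5]].
Step i=6: Q has 6 at row 1, column 5; remove that cell from P, ejecting 8. So w(6) = 8. P is now [[2, 3, 4, 7], [5]].
Step i=5: Q has 5 at row 2, column 1; remove 5 from row 2 of P and reverse-bump: 5 enters row 1 and ejects 4. So w(5) = 4. P is now [[2, 3, 5, 7]].
Step i=4: Q has 4 at row 1, column 4; remove that cell from P, ejecting 7. So w(4) = 7. P is now [[2, 3, 5]].
Step i=3: Q has 3 at row 1, column 3; remove that cell from P, ejecting 5. So w(3) = 5. P is now [[2, 3]].
Step i=2: Q has 2 at row 1, column 2; remove that cell from P, ejecting 3. So w(2) = 3. P is now [[2]].
Step i=1: Q has 1 at row 1, column 1; remove that cell from P, ejecting 2. So w(1) = 2. P is now [].

So w = 2 3 5 7 4 8 6 1.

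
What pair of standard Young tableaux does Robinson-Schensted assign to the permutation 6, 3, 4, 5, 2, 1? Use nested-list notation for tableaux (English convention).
P = [[1, 4, 5], [2], [3], [6]], Q = [[1, 3, 4], [2], [5], [6]]

Insert each entry of the permutation into P by Schensted row insertion, recording in Q the position of each new cell.

Insert 6: appended to row 1. P = [[6]].
Insert 3: 3 bumps 6 from row 1; 6 starts row 2. P = [[3], [6]].
Insert 4: appended to row 1. P = [[3, 4], [6]].
Insert 5: appended to row 1. P = [[3, 4, 5], [6]].
Insert 2: 2 bumps 3 from row 1; 3 bumps 6 from row 2; 6 starts row 3. P = [[2, 4, 5], [3], [6]].
Insert 1: 1 bumps 2 from row 1; 2 bumps 3 from row 2; 3 bumps 6 from row 3; 6 starts row 4. P = [[1, 4, 5], [2], [3], [6]].

So P = [[1, 4, 5], [2], [3], [6]], Q = [[1, 3, 4], [2], [5], [6]].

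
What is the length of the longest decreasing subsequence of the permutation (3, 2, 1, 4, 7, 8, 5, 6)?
3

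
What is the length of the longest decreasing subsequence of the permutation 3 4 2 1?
3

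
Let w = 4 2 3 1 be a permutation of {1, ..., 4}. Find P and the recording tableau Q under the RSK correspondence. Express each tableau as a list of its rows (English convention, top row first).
P = [[1, 3], [2], [4]], Q = [[1, 3], [2], [4]]

Insert each entry of the permutation into P by Schensted row insertion, recording in Q the position of each new cell.

Insert 4: appended to row 1. P = [[4]].
Insert 2: 2 bumps 4 from row 1; 4 starts row 2. P = [[2], [4]].
Insert 3: appended to row 1. P = [[2, 3], [4]].
Insert 1: 1 bumps 2 from row 1; 2 bumps 4 from row 2; 4 starts row 3. P = [[1, 3], [2], [4]].

So P = [[1, 3], [2], [4]], Q = [[1, 3], [2], [4]].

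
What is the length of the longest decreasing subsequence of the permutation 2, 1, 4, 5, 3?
2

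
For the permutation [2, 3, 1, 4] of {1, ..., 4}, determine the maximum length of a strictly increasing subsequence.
3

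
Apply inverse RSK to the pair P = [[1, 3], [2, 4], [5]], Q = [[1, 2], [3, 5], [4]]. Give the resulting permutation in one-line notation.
Reverse the RSK construction: for i from n down to 1, find the cell of Q containing i, remove the entry at that cell from P, and reverse-bump it up through P; the value ejected from row 1 is w(i).

Step i=5: Q has 5 at row 2, column 2; remove 4 from row 2 of P and reverse-bump: 4 enters row 1 and ejects 3. So w(5) = 3. P is now [[1, 4], [2], [5]].
Step i=4: Q has 4 at row 3, column 1; remove 5 from row 3 of P and reverse-bump: 5 enters row 2 and ejects 2; 2 enters row 1 and ejects 1. So w(4) = 1. P is now [[2, 4], [5]].
Step i=3: Q has 3 at row 2, column 1; remove 5 from row 2 of P and reverse-bump: 5 enters row 1 and ejects 4. So w(3) = 4. P is now [[2, 5]].
Step i=2: Q has 2 at row 1, column 2; remove that cell from P, ejecting 5. So w(2) = 5. P is now [[2]].
Step i=1: Q has 1 at row 1, column 1; remove that cell from P, ejecting 2. So w(1) = 2. P is now [].

So w = 2 5 4 1 3.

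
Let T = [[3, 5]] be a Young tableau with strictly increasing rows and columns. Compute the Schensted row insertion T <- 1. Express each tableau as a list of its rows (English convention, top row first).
[[1, 5], [3]]

In row 1, 1 replaces 3 (the leftmost entry greater than 1); 3 is bumped to row 2. 3 starts a new row 2. The new tableau is [[1, 5], [3]].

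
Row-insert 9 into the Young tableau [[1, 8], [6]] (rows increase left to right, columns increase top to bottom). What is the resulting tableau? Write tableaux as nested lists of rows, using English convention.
9 is larger than every entry of row 1, so it is appended to row 1. The new tableau is [[1, 8, 9], [6]].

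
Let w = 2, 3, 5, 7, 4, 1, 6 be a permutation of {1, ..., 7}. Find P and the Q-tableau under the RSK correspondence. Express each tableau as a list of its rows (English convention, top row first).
Insert each entry of the permutation into P by Schensted row insertion, recording in Q the position of each new cell.

Insert 2: appended to row 1. P = [[2]], Q = [[1]].
Insert 3: appended to row 1. P = [[2, 3]], Q = [[1, 2]].
Insert 5: appended to row 1. P = [[2, 3, 5]], Q = [[1, 2, 3]].
Insert 7: appended to row 1. P = [[2, 3, 5, 7]], Q = [[1, 2, 3, 4]].
Insert 4: 4 bumps 5 from row 1; 5 starts row 2. P = [[2, 3, 4, 7], [5]], Q = [[1, 2, 3, 4], [5]].
Insert 1: 1 bumps 2 from row 1; 2 bumps 5 from row 2; 5 starts row 3. P = [[1, 3, 4, 7], [2], [5]], Q = [[1, 2, 3, 4], [5], [6]].
Insert 6: 6 bumps 7 from row 1; 7 appends to row 2. P = [[1, 3, 4, 6], [2, 7], [5]], Q = [[1, 2, 3, 4], [5, 7], [6]].

So P = [[1, 3, 4, 6], [2, 7], [5]], Q = [[1, 2, 3, 4], [5, 7], [6]].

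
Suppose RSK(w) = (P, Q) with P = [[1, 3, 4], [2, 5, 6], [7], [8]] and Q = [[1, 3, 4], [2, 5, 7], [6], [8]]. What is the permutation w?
Reverse RSK: for i = n, n-1, ..., 1, locate i in Q, remove the corresponding corner cell from P, and reverse-bump its entry up through P; the value ejected from row 1 is w(i).

So w = 2 1 5 8 7 3 6 4.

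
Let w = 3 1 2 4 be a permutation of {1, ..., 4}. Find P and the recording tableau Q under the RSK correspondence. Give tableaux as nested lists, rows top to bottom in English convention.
P = [[1, 2, 4], [3]], Q = [[1, 3, 4], [2]]

Insert each entry of the permutation into P by Schensted row insertion, recording in Q the position of each new cell.

Insert 3: appended to row 1. P = [[3]].
Insert 1: 1 bumps 3 from row 1; 3 starts row 2. P = [[1], [3]].
Insert 2: appended to row 1. P = [[1, 2], [3]].
Insert 4: appended to row 1. P = [[1, 2, 4], [3]].

So P = [[1, 2, 4], [3]], Q = [[1, 3, 4], [2]].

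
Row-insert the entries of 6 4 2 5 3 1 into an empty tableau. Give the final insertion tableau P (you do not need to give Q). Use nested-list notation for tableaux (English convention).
Insert 6: appended to row 1. P = [[6]].
Insert 4: 4 bumps 6 from row 1; 6 starts row 2. P = [[4], [6]].
Insert 2: 2 bumps 4 from row 1; 4 bumps 6 from row 2; 6 starts row 3. P = [[2], [4], [6]].
Insert 5: appended to row 1. P = [[2, 5], [4], [6]].
Insert 3: 3 bumps 5 from row 1; 5 appends to row 2. P = [[2, 3], [4, 5], [6]].
Insert 1: 1 bumps 2 from row 1; 2 bumps 4 from row 2; 4 bumps 6 from row 3; 6 starts row 4. P = [[1, 3], [2, 5], [4], [6]].

So P = [[1, 3], [2, 5], [4], [6]].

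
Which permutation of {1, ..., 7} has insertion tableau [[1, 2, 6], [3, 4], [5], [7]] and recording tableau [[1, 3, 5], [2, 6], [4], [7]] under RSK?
Reverse the RSK construction: for i from n down to 1, find the cell of Q containing i, remove the entry at that cell from P, and reverse-bump it up through P; the value ejected from row 1 is w(i).

Step i=7: Q has 7 at row 4, column 1; remove 7 from row 4 of P and reverse-bump: 7 enters row 3 and ejects 5; 5 enters row 2 and ejects 4; 4 enters row 1 and ejects 2. So w(7) = 2. P is now [[1, 4, 6], [3, 5], [7]].
Step i=6: Q has 6 at row 2, column 2; remove 5 from row 2 of P and reverse-bump: 5 enters row 1 and ejects 4. So w(6) = 4. P is now [[1, 5, 6], [3], [7]].
Step i=5: Q has 5 at row 1, column 3; remove that cell from P, ejecting 6. So w(5) = 6. P is now [[1, 5], [3], [7]].
Step i=4: Q has 4 at row 3, column 1; remove 7 from row 3 of P and reverse-bump: 7 enters row 2 and ejects 3; 3 enters row 1 and ejects 1. So w(4) = 1. P is now [[3, 5], [7]].
Step i=3: Q has 3 at row 1, column 2; remove that cell from P, ejecting 5. So w(3) = 5. P is now [[3], [7]].
Step i=2: Q has 2 at row 2, column 1; remove 7 from row 2 of P and reverse-bump: 7 enters row 1 and ejects 3. So w(2) = 3. P is now [[7]].
Step i=1: Q has 1 at row 1, column 1; remove that cell from P, ejecting 7. So w(1) = 7. P is now [].

So w = 7 3 5 1 6 4 2.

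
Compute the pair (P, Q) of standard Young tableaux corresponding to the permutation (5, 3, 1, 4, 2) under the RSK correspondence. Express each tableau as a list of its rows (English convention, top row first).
Insert each entry of the permutation into P by Schensted row insertion, recording in Q the position of each new cell.

Insert 5: appended to row 1. P = [[5]].
Insert 3: 3 bumps 5 from row 1; 5 starts row 2. P = [[3], [5]].
Insert 1: 1 bumps 3 from row 1; 3 bumps 5 from row 2; 5 starts row 3. P = [[1], [3], [5]].
Insert 4: appended to row 1. P = [[1, 4], [3], [5]].
Insert 2: 2 bumps 4 from row 1; 4 appends to row 2. P = [[1, 2], [3, 4], [5]].

So P = [[1, 2], [3, 4], [5]], Q = [[1, 4], [2, 5], [3]].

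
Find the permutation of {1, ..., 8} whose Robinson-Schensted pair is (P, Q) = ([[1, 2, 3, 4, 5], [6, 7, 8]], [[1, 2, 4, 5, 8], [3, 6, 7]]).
Reverse the RSK construction: for i from n down to 1, find the cell of Q containing i, remove the entry at that cell from P, and reverse-bump it up through P; the value ejected from row 1 is w(i).

Step i=8: Q has 8 at row 1, column 5; remove that cell from P, ejecting 5. So w(8) = 5. P is now [[1, 2, 3, 4], [6, 7, 8]].
Step i=7: Q has 7 at row 2, column 3; remove 8 from row 2 of P and reverse-bump: 8 enters row 1 and ejects 4. So w(7) = 4. P is now [[1, 2, 3, 8], [6, 7]].
Step i=6: Q has 6 at row 2, column 2; remove 7 from row 2 of P and reverse-bump: 7 enters row 1 and ejects 3. So w(6) = 3. P is now [[1, 2, 7, 8], [6]].
Step i=5: Q has 5 at row 1, column 4; remove that cell from P, ejecting 8. So w(5) = 8. P is now [[1, 2, 7], [6]].
Step i=4: Q has 4 at row 1, column 3; remove that cell from P, ejecting 7. So w(4) = 7. P is now [[1, 2], [6]].
Step i=3: Q has 3 at row 2, column 1; remove 6 from row 2 of P and reverse-bump: 6 enters row 1 and ejects 2. So w(3) = 2. P is now [[1, 6]].
Step i=2: Q has 2 at row 1, column 2; remove that cell from P, ejecting 6. So w(2) = 6. P is now [[1]].
Step i=1: Q has 1 at row 1, column 1; remove that cell from P, ejecting 1. So w(1) = 1. P is now [].

So w = 1 6 2 7 8 3 4 5.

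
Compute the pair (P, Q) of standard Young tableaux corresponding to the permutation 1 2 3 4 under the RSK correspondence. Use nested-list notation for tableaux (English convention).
P = [[1, 2, 3, 4]], Q = [[1, 2, 3, 4]]

Insert each entry of the permutation into P by Schensted row insertion, recording in Q the position of each new cell.

Insert 1: appended to row 1. P = [[1]].
Insert 2: appended to row 1. P = [[1, 2]].
Insert 3: appended to row 1. P = [[1, 2, 3]].
Insert 4: appended to row 1. P = [[1, 2, 3, 4]].

So P = [[1, 2, 3, 4]], Q = [[1, 2, 3, 4]].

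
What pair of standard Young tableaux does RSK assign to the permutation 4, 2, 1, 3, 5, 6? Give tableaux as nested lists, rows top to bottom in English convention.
P = [[1, 3, 5, 6], [2], [4]], Q = [[1, 4, 5, 6], [2], [3]]

Insert each entry of the permutation into P by Schensted row insertion, recording in Q the position of each new cell.

Insert 4: appended to row 1. P = [[4]].
Insert 2: 2 bumps 4 from row 1; 4 starts row 2. P = [[2], [4]].
Insert 1: 1 bumps 2 from row 1; 2 bumps 4 from row 2; 4 starts row 3. P = [[1], [2], [4]].
Insert 3: appended to row 1. P = [[1, 3], [2], [4]].
Insert 5: appended to row 1. P = [[1, 3, 5], [2], [4]].
Insert 6: appended to row 1. P = [[1, 3, 5, 6], [2], [4]].

So P = [[1, 3, 5, 6], [2], [4]], Q = [[1, 4, 5, 6], [2], [3]].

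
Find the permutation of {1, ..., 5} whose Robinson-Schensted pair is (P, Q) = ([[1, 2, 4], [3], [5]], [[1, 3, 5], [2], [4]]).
Reverse the RSK construction: for i from n down to 1, find the cell of Q containing i, remove the entry at that cell from P, and reverse-bump it up through P; the value ejected from row 1 is w(i).

Step i=5: Q has 5 at row 1, column 3; remove that cell from P, ejecting 4. So w(5) = 4. P is now [[1, 2], [3], [5]].
Step i=4: Q has 4 at row 3, column 1; remove 5 from row 3 of P and reverse-bump: 5 enters row 2 and ejects 3; 3 enters row 1 and ejects 2. So w(4) = 2. P is now [[1, 3], [5]].
Step i=3: Q has 3 at row 1, column 2; remove that cell from P, ejecting 3. So w(3) = 3. P is now [[1], [5]].
Step i=2: Q has 2 at row 2, column 1; remove 5 from row 2 of P and reverse-bump: 5 enters row 1 and ejects 1. So w(2) = 1. P is now [[5]].
Step i=1: Q has 1 at row 1, column 1; remove that cell from P, ejecting 5. So w(1) = 5. P is now [].

So w = 5 1 3 2 4.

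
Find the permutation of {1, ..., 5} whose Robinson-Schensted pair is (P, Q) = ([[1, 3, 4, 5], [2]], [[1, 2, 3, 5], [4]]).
Reverse the RSK construction: for i from n down to 1, find the cell of Q containing i, remove the entry at that cell from P, and reverse-bump it up through P; the value ejected from row 1 is w(i).

Step i=5: Q has 5 at row 1, column 4; remove that cell from P, ejecting 5. So w(5) = 5. P is now [[1, 3, 4], [2]].
Step i=4: Q has 4 at row 2, column 1; remove 2 from row 2 of P and reverse-bump: 2 enters row 1 and ejects 1. So w(4) = 1. P is now [[2, 3, 4]].
Step i=3: Q has 3 at row 1, column 3; remove that cell from P, ejecting 4. So w(3) = 4. P is now [[2, 3]].
Step i=2: Q has 2 at row 1, column 2; remove that cell from P, ejecting 3. So w(2) = 3. P is now [[2]].
Step i=1: Q has 1 at row 1, column 1; remove that cell from P, ejecting 2. So w(1) = 2. P is now [].

So w = 2 3 4 1 5.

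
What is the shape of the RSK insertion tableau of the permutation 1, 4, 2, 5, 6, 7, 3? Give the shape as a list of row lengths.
[5, 2]

Row-insert each entry into an empty tableau.

After inserting 1: P = [[1]].
After inserting 4: P = [[1, 4]].
After inserting 2: P = [[1, 2], [4]].
After inserting 5: P = [[1, 2, 5], [4]].
After inserting 6: P = [[1, 2, 5, 6], [4]].
After inserting 7: P = [[1, 2, 5, 6, 7], [4]].
After inserting 3: P = [[1, 2, 3, 6, 7], [4, 5]].

The final insertion tableau P = [[1, 2, 3, 6, 7], [4, 5]] has shape [5, 2].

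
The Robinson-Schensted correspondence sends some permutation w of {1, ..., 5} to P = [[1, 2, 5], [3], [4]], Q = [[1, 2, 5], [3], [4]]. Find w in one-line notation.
1 4 3 2 5

Reverse the RSK construction: for i from n down to 1, find the cell of Q containing i, remove the entry at that cell from P, and reverse-bump it up through P; the value ejected from row 1 is w(i).

Step i=5: Q has 5 at row 1, column 3; remove that cell from P, ejecting 5. So w(5) = 5. P is now [[1, 2], [3], [4]].
Step i=4: Q has 4 at row 3, column 1; remove 4 from row 3 of P and reverse-bump: 4 enters row 2 and ejects 3; 3 enters row 1 and ejects 2. So w(4) = 2. P is now [[1, 3], [4]].
Step i=3: Q has 3 at row 2, column 1; remove 4 from row 2 of P and reverse-bump: 4 enters row 1 and ejects 3. So w(3) = 3. P is now [[1, 4]].
Step i=2: Q has 2 at row 1, column 2; remove that cell from P, ejecting 4. So w(2) = 4. P is now [[1]].
Step i=1: Q has 1 at row 1, column 1; remove that cell from P, ejecting 1. So w(1) = 1. P is now [].

So w = 1 4 3 2 5.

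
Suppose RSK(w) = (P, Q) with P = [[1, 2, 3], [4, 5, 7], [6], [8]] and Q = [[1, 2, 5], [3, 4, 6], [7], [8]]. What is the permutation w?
Reverse the RSK construction: for i from n down to 1, find the cell of Q containing i, remove the entry at that cell from P, and reverse-bump it up through P; the value ejected from row 1 is w(i).

Step i=8: Q has 8 at row 4, column 1; remove 8 from row 4 of P and reverse-bump: 8 enters row 3 and ejects 6; 6 enters row 2 and ejects 5; 5 enters row 1 and ejects 3. So w(8) = 3. P is now [[1, 2, 5], [4, 6, 7], [8]].
Step i=7: Q has 7 at row 3, column 1; remove 8 from row 3 of P and reverse-bump: 8 enters row 2 and ejects 7; 7 enters row 1 and ejects 5. So w(7) = 5. P is now [[1, 2, 7], [4, 6, 8]].
Step i=6: Q has 6 at row 2, column 3; remove 8 from row 2 of P and reverse-bump: 8 enters row 1 and ejects 7. So w(6) = 7. P is now [[1, 2, 8], [4, 6]].
Step i=5: Q has 5 at row 1, column 3; remove that cell from P, ejecting 8. So w(5) = 8. P is now [[1, 2], [4, 6]].
Step i=4: Q has 4 at row 2, column 2; remove 6 from row 2 of P and reverse-bump: 6 enters row 1 and ejects 2. So w(4) = 2. P is now [[1, 6], [4]].
Step i=3: Q has 3 at row 2, column 1; remove 4 from row 2 of P and reverse-bump: 4 enters row 1 and ejects 1. So w(3) = 1. P is now [[4, 6]].
Step i=2: Q has 2 at row 1, column 2; remove that cell from P, ejecting 6. So w(2) = 6. P is now [[4]].
Step i=1: Q has 1 at row 1, column 1; remove that cell from P, ejecting 4. So w(1) = 4. P is now [].

So w = 4 6 1 2 8 7 5 3.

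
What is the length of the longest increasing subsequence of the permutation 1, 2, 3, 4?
4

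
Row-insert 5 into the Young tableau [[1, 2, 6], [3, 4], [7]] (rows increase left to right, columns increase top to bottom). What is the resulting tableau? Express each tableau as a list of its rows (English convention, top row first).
[[1, 2, 5], [3, 4, 6], [7]]

In row 1, 5 replaces 6 (the leftmost entry greater than 5); 6 is bumped to row 2. 6 is appended to row 2. The new tableau is [[1, 2, 5], [3, 4, 6], [7]].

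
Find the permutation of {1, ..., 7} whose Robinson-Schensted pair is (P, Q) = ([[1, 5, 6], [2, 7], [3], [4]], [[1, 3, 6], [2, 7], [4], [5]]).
4 3 5 2 1 7 6

Reverse the RSK construction: for i from n down to 1, find the cell of Q containing i, remove the entry at that cell from P, and reverse-bump it up through P; the value ejected from row 1 is w(i).

Step i=7: Q has 7 at row 2, column 2; remove 7 from row 2 of P and reverse-bump: 7 enters row 1 and ejects 6. So w(7) = 6. P is now [[1, 5, 7], [2], [3], [4]].
Step i=6: Q has 6 at row 1, column 3; remove that cell from P, ejecting 7. So w(6) = 7. P is now [[1, 5], [2], [3], [4]].
Step i=5: Q has 5 at row 4, column 1; remove 4 from row 4 of P and reverse-bump: 4 enters row 3 and ejects 3; 3 enters row 2 and ejects 2; 2 enters row 1 and ejects 1. So w(5) = 1. P is now [[2, 5], [3], [4]].
Step i=4: Q has 4 at row 3, column 1; remove 4 from row 3 of P and reverse-bump: 4 enters row 2 and ejects 3; 3 enters row 1 and ejects 2. So w(4) = 2. P is now [[3, 5], [4]].
Step i=3: Q has 3 at row 1, column 2; remove that cell from P, ejecting 5. So w(3) = 5. P is now [[3], [4]].
Step i=2: Q has 2 at row 2, column 1; remove 4 from row 2 of P and reverse-bump: 4 enters row 1 and ejects 3. So w(2) = 3. P is now [[4]].
Step i=1: Q has 1 at row 1, column 1; remove that cell from P, ejecting 4. So w(1) = 4. P is now [].

So w = 4 3 5 2 1 7 6.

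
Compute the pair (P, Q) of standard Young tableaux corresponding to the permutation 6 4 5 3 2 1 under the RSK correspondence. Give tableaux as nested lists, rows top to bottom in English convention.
Insert each entry of the permutation into P by Schensted row insertion, recording in Q the position of each new cell.

Insert 6: appended to row 1. P = [[6]].
Insert 4: 4 bumps 6 from row 1; 6 starts row 2. P = [[4], [6]].
Insert 5: appended to row 1. P = [[4, 5], [6]].
Insert 3: 3 bumps 4 from row 1; 4 bumps 6 from row 2; 6 starts row 3. P = [[3, 5], [4], [6]].
Insert 2: 2 bumps 3 from row 1; 3 bumps 4 from row 2; 4 bumps 6 from row 3; 6 starts row 4. P = [[2, 5], [3], [4], [6]].
Insert 1: 1 bumps 2 from row 1; 2 bumps 3 from row 2; 3 bumps 4 from row 3; 4 bumps 6 from row 4; 6 starts row 5. P = [[1, 5], [2], [3], [4], [6]].

So P = [[1, 5], [2], [3], [4], [6]], Q = [[1, 3], [2], [4], [5], [6]].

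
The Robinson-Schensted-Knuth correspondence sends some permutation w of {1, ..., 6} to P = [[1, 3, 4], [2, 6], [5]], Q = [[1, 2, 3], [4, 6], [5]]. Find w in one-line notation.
2 5 6 3 1 4

Reverse RSK: for i = n, n-1, ..., 1, locate i in Q, remove the corresponding corner cell from P, and reverse-bump its entry up through P; the value ejected from row 1 is w(i).

So w = 2 5 6 3 1 4.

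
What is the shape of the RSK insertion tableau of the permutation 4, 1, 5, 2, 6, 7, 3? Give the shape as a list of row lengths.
Row-insert each entry into an empty tableau.

After inserting 4: P = [[4]].
After inserting 1: P = [[1], [4]].
After inserting 5: P = [[1, 5], [4]].
After inserting 2: P = [[1, 2], [4, 5]].
After inserting 6: P = [[1, 2, 6], [4, 5]].
After inserting 7: P = [[1, 2, 6, 7], [4, 5]].
After inserting 3: P = [[1, 2, 3, 7], [4, 5, 6]].

The final insertion tableau P = [[1, 2, 3, 7], [4, 5, 6]] has shape [4, 3].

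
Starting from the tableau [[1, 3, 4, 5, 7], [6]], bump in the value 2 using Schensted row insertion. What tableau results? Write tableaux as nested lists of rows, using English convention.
In row 1, 2 replaces 3 (the leftmost entry greater than 2); 3 is bumped to row 2. In row 2, 3 replaces 6 (the leftmost entry greater than 3); 6 is bumped to row 3. 6 starts a new row 3. The new tableau is [[1, 2, 4, 5, 7], [3], [6]].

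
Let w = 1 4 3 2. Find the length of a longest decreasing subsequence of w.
3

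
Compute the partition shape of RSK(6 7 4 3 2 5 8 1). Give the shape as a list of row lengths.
Row-insert each entry into an empty tableau.

After inserting 6: P = [[6]].
After inserting 7: P = [[6, 7]].
After inserting 4: P = [[4, 7], [6]].
After inserting 3: P = [[3, 7], [4], [6]].
After inserting 2: P = [[2, 7], [3], [4], [6]].
After inserting 5: P = [[2, 5], [3, 7], [4], [6]].
After inserting 8: P = [[2, 5, 8], [3, 7], [4], [6]].
After inserting 1: P = [[1, 5, 8], [2, 7], [3], [4], [6]].

The final insertion tableau P = [[1, 5, 8], [2, 7], [3], [4], [6]] has shape [3, 2, 1, 1, 1].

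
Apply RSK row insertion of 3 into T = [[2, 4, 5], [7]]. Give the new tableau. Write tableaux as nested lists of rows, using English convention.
In row 1, 3 replaces 4 (the leftmost entry greater than 3); 4 is bumped to row 2. In row 2, 4 replaces 7 (the leftmost entry greater than 4); 7 is bumped to row 3. 7 starts a new row 3. The new tableau is [[2, 3, 5], [4], [7]].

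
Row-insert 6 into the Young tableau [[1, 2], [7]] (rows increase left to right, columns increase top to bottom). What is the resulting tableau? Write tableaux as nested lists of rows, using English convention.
[[1, 2, 6], [7]]

6 is larger than every entry of row 1, so it is appended to row 1. The new tableau is [[1, 2, 6], [7]].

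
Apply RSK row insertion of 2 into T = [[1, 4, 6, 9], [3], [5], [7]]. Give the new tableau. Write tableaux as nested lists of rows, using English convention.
In row 1, 2 replaces 4 (the leftmost entry greater than 2); 4 is bumped to row 2. 4 is appended to row 2. The new tableau is [[1, 2, 6, 9], [3, 4], [5], [7]].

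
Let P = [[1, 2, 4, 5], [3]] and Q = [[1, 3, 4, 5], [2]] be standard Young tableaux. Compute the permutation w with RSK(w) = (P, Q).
Reverse the RSK construction: for i from n down to 1, find the cell of Q containing i, remove the entry at that cell from P, and reverse-bump it up through P; the value ejected from row 1 is w(i).

Step i=5: Q has 5 at row 1, column 4; remove that cell from P, ejecting 5. So w(5) = 5. P is now [[1, 2, 4], [3]].
Step i=4: Q has 4 at row 1, column 3; remove that cell from P, ejecting 4. So w(4) = 4. P is now [[1, 2], [3]].
Step i=3: Q has 3 at row 1, column 2; remove that cell from P, ejecting 2. So w(3) = 2. P is now [[1], [3]].
Step i=2: Q has 2 at row 2, column 1; remove 3 from row 2 of P and reverse-bump: 3 enters row 1 and ejects 1. So w(2) = 1. P is now [[3]].
Step i=1: Q has 1 at row 1, column 1; remove that cell from P, ejecting 3. So w(1) = 3. P is now [].

So w = 3 1 2 4 5.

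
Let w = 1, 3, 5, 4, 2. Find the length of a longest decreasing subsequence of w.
3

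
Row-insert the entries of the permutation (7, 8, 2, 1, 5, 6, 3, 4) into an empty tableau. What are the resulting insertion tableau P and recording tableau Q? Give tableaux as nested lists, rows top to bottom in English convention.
Insert each entry of the permutation into P by Schensted row insertion, recording in Q the position of each new cell.

Insert 7: appended to row 1. P = [[7]], Q = [[1]].
Insert 8: appended to row 1. P = [[7, 8]], Q = [[1, 2]].
Insert 2: 2 bumps 7 from row 1; 7 starts row 2. P = [[2, 8], [7]], Q = [[1, 2], [3]].
Insert 1: 1 bumps 2 from row 1; 2 bumps 7 from row 2; 7 starts row 3. P = [[1, 8], [2], [7]], Q = [[1, 2], [3], [4]].
Insert 5: 5 bumps 8 from row 1; 8 appends to row 2. P = [[1, 5], [2, 8], [7]], Q = [[1, 2], [3, 5], [4]].
Insert 6: appended to row 1. P = [[1, 5, 6], [2, 8], [7]], Q = [[1, 2, 6], [3, 5], [4]].
Insert 3: 3 bumps 5 from row 1; 5 bumps 8 from row 2; 8 appends to row 3. P = [[1, 3, 6], [2, 5], [7, 8]], Q = [[1, 2, 6], [3, 5], [4, 7]].
Insert 4: 4 bumps 6 from row 1; 6 appends to row 2. P = [[1, 3, 4], [2, 5, 6], [7, 8]], Q = [[1, 2, 6], [3, 5, 8], [4, 7]].

So P = [[1, 3, 4], [2, 5, 6], [7, 8]], Q = [[1, 2, 6], [3, 5, 8], [4, 7]].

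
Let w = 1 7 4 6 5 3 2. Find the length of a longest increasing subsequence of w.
3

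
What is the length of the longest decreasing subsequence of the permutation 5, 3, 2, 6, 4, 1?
4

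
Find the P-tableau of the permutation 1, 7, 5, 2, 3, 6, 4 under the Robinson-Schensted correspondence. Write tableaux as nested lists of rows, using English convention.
P = [[1, 2, 3, 4], [5, 6], [7]]

After inserting 1: P = [[1]].
After inserting 7: P = [[1, 7]].
After inserting 5: P = [[1, 5], [7]].
After inserting 2: P = [[1, 2], [5], [7]].
After inserting 3: P = [[1, 2, 3], [5], [7]].
After inserting 6: P = [[1, 2, 3, 6], [5], [7]].
After inserting 4: P = [[1, 2, 3, 4], [5, 6], [7]].

So P = [[1, 2, 3, 4], [5, 6], [7]].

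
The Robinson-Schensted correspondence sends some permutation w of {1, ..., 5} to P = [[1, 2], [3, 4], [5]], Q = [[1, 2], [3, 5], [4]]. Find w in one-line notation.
Reverse the RSK construction: for i from n down to 1, find the cell of Q containing i, remove the entry at that cell from P, and reverse-bump it up through P; the value ejected from row 1 is w(i).

Step i=5: Q has 5 at row 2, column 2; remove 4 from row 2 of P and reverse-bump: 4 enters row 1 and ejects 2. So w(5) = 2. P is now [[1, 4], [3], [5]].
Step i=4: Q has 4 at row 3, column 1; remove 5 from row 3 of P and reverse-bump: 5 enters row 2 and ejects 3; 3 enters row 1 and ejects 1. So w(4) = 1. P is now [[3, 4], [5]].
Step i=3: Q has 3 at row 2, column 1; remove 5 from row 2 of P and reverse-bump: 5 enters row 1 and ejects 4. So w(3) = 4. P is now [[3, 5]].
Step i=2: Q has 2 at row 1, column 2; remove that cell from P, ejecting 5. So w(2) = 5. P is now [[3]].
Step i=1: Q has 1 at row 1, column 1; remove that cell from P, ejecting 3. So w(1) = 3. P is now [].

So w = 3 5 4 1 2.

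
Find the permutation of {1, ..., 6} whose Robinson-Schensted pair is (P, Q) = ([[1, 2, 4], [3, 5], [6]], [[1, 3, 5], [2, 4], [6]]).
3 1 6 2 5 4

Reverse the RSK construction: for i from n down to 1, find the cell of Q containing i, remove the entry at that cell from P, and reverse-bump it up through P; the value ejected from row 1 is w(i).

Step i=6: Q has 6 at row 3, column 1; remove 6 from row 3 of P and reverse-bump: 6 enters row 2 and ejects 5; 5 enters row 1 and ejects 4. So w(6) = 4. P is now [[1, 2, 5], [3, 6]].
Step i=5: Q has 5 at row 1, column 3; remove that cell from P, ejecting 5. So w(5) = 5. P is now [[1, 2], [3, 6]].
Step i=4: Q has 4 at row 2, column 2; remove 6 from row 2 of P and reverse-bump: 6 enters row 1 and ejects 2. So w(4) = 2. P is now [[1, 6], [3]].
Step i=3: Q has 3 at row 1, column 2; remove that cell from P, ejecting 6. So w(3) = 6. P is now [[1], [3]].
Step i=2: Q has 2 at row 2, column 1; remove 3 from row 2 of P and reverse-bump: 3 enters row 1 and ejects 1. So w(2) = 1. P is now [[3]].
Step i=1: Q has 1 at row 1, column 1; remove that cell from P, ejecting 3. So w(1) = 3. P is now [].

So w = 3 1 6 2 5 4.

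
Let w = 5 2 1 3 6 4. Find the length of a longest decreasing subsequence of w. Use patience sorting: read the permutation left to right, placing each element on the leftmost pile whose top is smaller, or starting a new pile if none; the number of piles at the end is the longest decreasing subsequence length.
5: new pile. tops = [5]
2: new pile. tops = [5, 2]
1: new pile. tops = [5, 2, 1]
3: onto pile 2 (replacing 2). tops = [5, 3, 1]
6: onto pile 1 (replacing 5). tops = [6, 3, 1]
4: onto pile 2 (replacing 3). tops = [6, 4, 1]

3 piles, so the longest decreasing subsequence has length 3.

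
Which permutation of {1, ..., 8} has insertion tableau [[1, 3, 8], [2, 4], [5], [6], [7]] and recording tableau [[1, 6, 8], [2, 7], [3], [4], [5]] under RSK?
7 6 5 2 1 4 3 8

Reverse the RSK construction: for i from n down to 1, find the cell of Q containing i, remove the entry at that cell from P, and reverse-bump it up through P; the value ejected from row 1 is w(i).

Step i=8: Q has 8 at row 1, column 3; remove that cell from P, ejecting 8. So w(8) = 8. P is now [[1, 3], [2, 4], [5], [6], [7]].
Step i=7: Q has 7 at row 2, column 2; remove 4 from row 2 of P and reverse-bump: 4 enters row 1 and ejects 3. So w(7) = 3. P is now [[1, 4], [2], [5], [6], [7]].
Step i=6: Q has 6 at row 1, column 2; remove that cell from P, ejecting 4. So w(6) = 4. P is now [[1], [2], [5], [6], [7]].
Step i=5: Q has 5 at row 5, column 1; remove 7 from row 5 of P and reverse-bump: 7 enters row 4 and ejects 6; 6 enters row 3 and ejects 5; 5 enters row 2 and ejects 2; 2 enters row 1 and ejects 1. So w(5) = 1. P is now [[2], [5], [6], [7]].
Step i=4: Q has 4 at row 4, column 1; remove 7 from row 4 of P and reverse-bump: 7 enters row 3 and ejects 6; 6 enters row 2 and ejects 5; 5 enters row 1 and ejects 2. So w(4) = 2. P is now [[5], [6], [7]].
Step i=3: Q has 3 at row 3, column 1; remove 7 from row 3 of P and reverse-bump: 7 enters row 2 and ejects 6; 6 enters row 1 and ejects 5. So w(3) = 5. P is now [[6], [7]].
Step i=2: Q has 2 at row 2, column 1; remove 7 from row 2 of P and reverse-bump: 7 enters row 1 and ejects 6. So w(2) = 6. P is now [[7]].
Step i=1: Q has 1 at row 1, column 1; remove that cell from P, ejecting 7. So w(1) = 7. P is now [].

So w = 7 6 5 2 1 4 3 8.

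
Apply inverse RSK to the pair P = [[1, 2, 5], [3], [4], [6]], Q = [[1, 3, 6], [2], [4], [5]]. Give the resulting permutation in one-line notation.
Reverse the RSK construction: for i from n down to 1, find the cell of Q containing i, remove the entry at that cell from P, and reverse-bump it up through P; the value ejected from row 1 is w(i).

Step i=6: Q has 6 at row 1, column 3; remove that cell from P, ejecting 5. So w(6) = 5. P is now [[1, 2], [3], [4], [6]].
Step i=5: Q has 5 at row 4, column 1; remove 6 from row 4 of P and reverse-bump: 6 enters row 3 and ejects 4; 4 enters row 2 and ejects 3; 3 enters row 1 and ejects 2. So w(5) = 2. P is now [[1, 3], [4], [6]].
Step i=4: Q has 4 at row 3, column 1; remove 6 from row 3 of P and reverse-bump: 6 enters row 2 and ejects 4; 4 enters row 1 and ejects 3. So w(4) = 3. P is now [[1, 4], [6]].
Step i=3: Q has 3 at row 1, column 2; remove that cell from P, ejecting 4. So w(3) = 4. P is now [[1], [6]].
Step i=2: Q has 2 at row 2, column 1; remove 6 from row 2 of P and reverse-bump: 6 enters row 1 and ejects 1. So w(2) = 1. P is now [[6]].
Step i=1: Q has 1 at row 1, column 1; remove that cell from P, ejecting 6. So w(1) = 6. P is now [].

So w = 6 1 4 3 2 5.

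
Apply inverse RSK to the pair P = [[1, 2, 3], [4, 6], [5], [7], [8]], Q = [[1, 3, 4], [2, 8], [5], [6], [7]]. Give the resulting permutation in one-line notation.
8 1 5 7 6 4 2 3

Reverse the RSK construction: for i from n down to 1, find the cell of Q containing i, remove the entry at that cell from P, and reverse-bump it up through P; the value ejected from row 1 is w(i).

Step i=8: Q has 8 at row 2, column 2; remove 6 from row 2 of P and reverse-bump: 6 enters row 1 and ejects 3. So w(8) = 3. P is now [[1, 2, 6], [4], [5], [7], [8]].
Step i=7: Q has 7 at row 5, column 1; remove 8 from row 5 of P and reverse-bump: 8 enters row 4 and ejects 7; 7 enters row 3 and ejects 5; 5 enters row 2 and ejects 4; 4 enters row 1 and ejects 2. So w(7) = 2. P is now [[1, 4, 6], [5], [7], [8]].
Step i=6: Q has 6 at row 4, column 1; remove 8 from row 4 of P and reverse-bump: 8 enters row 3 and ejects 7; 7 enters row 2 and ejects 5; 5 enters row 1 and ejects 4. So w(6) = 4. P is now [[1, 5, 6], [7], [8]].
Step i=5: Q has 5 at row 3, column 1; remove 8 from row 3 of P and reverse-bump: 8 enters row 2 and ejects 7; 7 enters row 1 and ejects 6. So w(5) = 6. P is now [[1, 5, 7], [8]].
Step i=4: Q has 4 at row 1, column 3; remove that cell from P, ejecting 7. So w(4) = 7. P is now [[1, 5], [8]].
Step i=3: Q has 3 at row 1, column 2; remove that cell from P, ejecting 5. So w(3) = 5. P is now [[1], [8]].
Step i=2: Q has 2 at row 2, column 1; remove 8 from row 2 of P and reverse-bump: 8 enters row 1 and ejects 1. So w(2) = 1. P is now [[8]].
Step i=1: Q has 1 at row 1, column 1; remove that cell from P, ejecting 8. So w(1) = 8. P is now [].

So w = 8 1 5 7 6 4 2 3.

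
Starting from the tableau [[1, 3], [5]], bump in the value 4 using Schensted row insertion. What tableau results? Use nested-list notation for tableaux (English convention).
4 is larger than every entry of row 1, so it is appended to row 1. The new tableau is [[1, 3, 4], [5]].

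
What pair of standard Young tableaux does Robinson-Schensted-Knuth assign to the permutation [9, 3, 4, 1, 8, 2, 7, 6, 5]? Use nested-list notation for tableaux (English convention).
Insert each entry of the permutation into P by Schensted row insertion, recording in Q the position of each new cell.

Insert 9: appended to row 1. P = [[9]], Q = [[1]].
Insert 3: 3 bumps 9 from row 1; 9 starts row 2. P = [[3], [9]], Q = [[1], [2]].
Insert 4: appended to row 1. P = [[3, 4], [9]], Q = [[1, 3], [2]].
Insert 1: 1 bumps 3 from row 1; 3 bumps 9 from row 2; 9 starts row 3. P = [[1, 4], [3], [9]], Q = [[1, 3], [2], [4]].
Insert 8: appended to row 1. P = [[1, 4, 8], [3], [9]], Q = [[1, 3, 5], [2], [4]].
Insert 2: 2 bumps 4 from row 1; 4 appends to row 2. P = [[1, 2, 8], [3, 4], [9]], Q = [[1, 3, 5], [2, 6], [4]].
Insert 7: 7 bumps 8 from row 1; 8 appends to row 2. P = [[1, 2, 7], [3, 4, 8], [9]], Q = [[1, 3, 5], [2, 6, 7], [4]].
Insert 6: 6 bumps 7 from row 1; 7 bumps 8 from row 2; 8 bumps 9 from row 3; 9 starts row 4. P = [[1, 2, 6], [3, 4, 7], [8], [9]], Q = [[1, 3, 5], [2, 6, 7], [4], [8]].
Insert 5: 5 bumps 6 from row 1; 6 bumps 7 from row 2; 7 bumps 8 from row 3; 8 bumps 9 from row 4; 9 starts row 5. P = [[1, 2, 5], [3, 4, 6], [7], [8], [9]], Q = [[1, 3, 5], [2, 6, 7], [4], [8], [9]].

So P = [[1, 2, 5], [3, 4, 6], [7], [8], [9]], Q = [[1, 3, 5], [2, 6, 7], [4], [8], [9]].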